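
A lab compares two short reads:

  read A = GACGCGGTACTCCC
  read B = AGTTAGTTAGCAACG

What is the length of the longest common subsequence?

7

Match G at read A[1]=read B[2] → A at read A[2]=read B[5] → G at read A[4]=read B[6] → T at read A[8]=read B[8] → A at read A[9]=read B[9] → C at read A[10]=read B[11] → C at read A[12]=read B[14] — 7 bases in the same relative order in both. The LCS DP gives dp[14][15] = 7, so this is optimal.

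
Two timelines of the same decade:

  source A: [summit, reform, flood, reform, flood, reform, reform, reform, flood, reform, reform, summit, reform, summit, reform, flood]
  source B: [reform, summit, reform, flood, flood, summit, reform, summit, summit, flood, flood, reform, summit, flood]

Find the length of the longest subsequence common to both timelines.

One common subsequence of length 9: summit at source A[1]=source B[2], reform at source A[2]=source B[3], flood at source A[3]=source B[5], reform at source A[4]=source B[7], flood at source A[5]=source B[10], flood at source A[9]=source B[11], reform at source A[13]=source B[12], summit at source A[14]=source B[13], flood at source A[16]=source B[14], and the DP table's final entry dp[16][14] is also 9, so no common subsequence is longer.

9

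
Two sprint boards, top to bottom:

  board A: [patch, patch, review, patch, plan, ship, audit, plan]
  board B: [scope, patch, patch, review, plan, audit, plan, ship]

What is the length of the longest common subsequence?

6

Taking patch (board A #1, board B #2) → patch (board A #2, board B #3) → review (board A #3, board B #4) → plan (board A #5, board B #5) → audit (board A #7, board B #6) → plan (board A #8, board B #7) gives a common subsequence of length 6, and the DP table's final entry dp[8][8] is also 6, so no common subsequence is longer.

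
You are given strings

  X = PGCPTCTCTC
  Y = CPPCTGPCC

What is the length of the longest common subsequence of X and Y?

6

Pick P [1,2] → P [4,3] → C [6,4] → T [7,5] → C [8,8] → C [10,9]; all 6 characters appear in both, in order. Since dp[10][9] = 6, nothing longer is possible.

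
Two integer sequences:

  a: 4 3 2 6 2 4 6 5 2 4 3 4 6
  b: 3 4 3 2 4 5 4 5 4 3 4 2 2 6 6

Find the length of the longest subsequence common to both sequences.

9

Match 4 (a #1, b #2); then 3 (a #2, b #3); then 2 (a #3, b #4); then 4 (a #6, b #7); then 5 (a #8, b #8); then 4 (a #10, b #9); then 3 (a #11, b #10); then 4 (a #12, b #11); then 6 (a #13, b #15) — 9 values in the same relative order in both, and the DP table's final entry dp[13][15] is also 9, so no common subsequence is longer.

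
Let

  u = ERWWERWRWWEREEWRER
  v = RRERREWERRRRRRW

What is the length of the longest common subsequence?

Taking E at u[1]=v[3]; then R at u[2]=v[5]; then W at u[4]=v[7]; then E at u[5]=v[8]; then R at u[6]=v[10]; then R at u[8]=v[11]; then R at u[12]=v[12]; then R at u[16]=v[13]; then R at u[18]=v[14] gives a common subsequence of length 9, and the DP table's final entry dp[18][15] is also 9, so no common subsequence is longer.

9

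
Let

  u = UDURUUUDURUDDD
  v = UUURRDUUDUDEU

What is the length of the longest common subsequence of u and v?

Pick U (u #1, v #2), U (u #3, v #3), R (u #4, v #5), U (u #5, v #7), U (u #6, v #8), U (u #7, v #10), D (u #8, v #11), U (u #11, v #13); all 8 characters appear in both, in order, and the DP table's final entry dp[14][13] is also 8, so no common subsequence is longer.

8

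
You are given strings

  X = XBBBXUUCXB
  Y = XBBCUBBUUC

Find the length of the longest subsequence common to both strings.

7

Let dp[i][j] be the LCS length of the first i characters of X and the first j characters of Y. dp[i][j] = dp[i-1][j-1]+1 when the i-th and j-th characters match, else max(dp[i-1][j], dp[i][j-1]).
    ·  X  B  B  C  U  B  B  U  U  C
 ·  0  0  0  0  0  0  0  0  0  0  0
 X  0  1  1  1  1  1  1  1  1  1  1
 B  0  1  2  2  2  2  2  2  2  2  2
 B  0  1  2  3  3  3  3  3  3  3  3
 B  0  1  2  3  3  3  4  4  4  4  4
 X  0  1  2  3  3  3  4  4  4  4  4
 U  0  1  2  3  3  4  4  4  5  5  5
 U  0  1  2  3  3  4  4  4  5  6  6
 C  0  1  2  3  4  4  4  4  5  6  7
 X  0  1  2  3  4  4  4  4  5  6  7
 B  0  1  2  3  4  4  5  5  5  6  7
dp[10][10] = 7. One LCS (by backtracking along matches): XBBBUUC.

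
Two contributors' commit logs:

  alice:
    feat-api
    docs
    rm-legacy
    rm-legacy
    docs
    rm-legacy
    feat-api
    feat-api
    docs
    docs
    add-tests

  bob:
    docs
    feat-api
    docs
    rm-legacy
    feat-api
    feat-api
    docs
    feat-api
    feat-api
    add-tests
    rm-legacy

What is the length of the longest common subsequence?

7

Match feat-api [1,2] → docs [2,3] → rm-legacy [3,4] → docs [5,7] → feat-api [7,8] → feat-api [8,9] → add-tests [11,10] — 7 commits in the same relative order in both, and the DP table's final entry dp[11][11] is also 7, so no common subsequence is longer.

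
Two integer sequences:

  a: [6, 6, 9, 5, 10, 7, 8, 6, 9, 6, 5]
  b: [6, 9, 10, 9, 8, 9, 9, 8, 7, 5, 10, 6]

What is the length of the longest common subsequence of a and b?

6

Let dp[i][j] be the LCS length of the first i values of a and the first j values of b. dp[i][j] = dp[i-1][j-1]+1 when the i-th and j-th values match, else max(dp[i-1][j], dp[i][j-1]).
    ·  6  9 10  9  8  9  9  8  7  5 10  6
 ·  0  0  0  0  0  0  0  0  0  0  0  0  0
 6  0  1  1  1  1  1  1  1  1  1  1  1  1
 6  0  1  1  1  1  1  1  1  1  1  1  1  2
 9  0  1  2  2  2  2  2  2  2  2  2  2  2
 5  0  1  2  2  2  2  2  2  2  2  3  3  3
10  0  1  2  3  3  3  3  3  3  3  3  4  4
 7  0  1  2  3  3  3  3  3  3  4  4  4  4
 8  0  1  2  3  3  4  4  4  4  4  4  4  4
 6  0  1  2  3  3  4  4  4  4  4  4  4  5
 9  0  1  2  3  4  4  5  5  5  5  5  5  5
 6  0  1  2  3  4  4  5  5  5  5  5  5  6
 5  0  1  2  3  4  4  5  5  5  5  6  6  6
dp[11][12] = 6. One LCS (by backtracking along matches): 6, 9, 10, 8, 9, 6.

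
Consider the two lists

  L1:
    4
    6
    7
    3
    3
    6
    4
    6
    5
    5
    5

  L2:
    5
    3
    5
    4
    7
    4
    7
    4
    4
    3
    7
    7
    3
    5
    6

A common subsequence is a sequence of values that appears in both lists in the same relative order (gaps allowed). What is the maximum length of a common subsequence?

5

Match 4 [1,6], then 7 [3,7], then 3 [4,10], then 3 [5,13], then 6 [8,15] — 5 values in the same relative order in both. The LCS DP gives dp[11][15] = 5, so this is optimal.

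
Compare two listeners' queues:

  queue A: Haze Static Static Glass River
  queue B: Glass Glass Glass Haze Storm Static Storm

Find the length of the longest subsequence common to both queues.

2

Taking Haze [1,4]; then Static [2,6] gives a common subsequence of length 2. dp[5][7] = 2 confirms this is the maximum.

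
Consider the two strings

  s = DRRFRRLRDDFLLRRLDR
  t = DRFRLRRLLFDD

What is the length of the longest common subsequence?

Match D at s[1]=t[1], then R at s[3]=t[2], then F at s[4]=t[3], then R at s[5]=t[4], then R at s[6]=t[6], then R at s[8]=t[7], then L at s[12]=t[8], then L at s[13]=t[9], then D at s[17]=t[12] — 9 characters in the same relative order in both. The LCS DP gives dp[18][12] = 9, so this is optimal.

9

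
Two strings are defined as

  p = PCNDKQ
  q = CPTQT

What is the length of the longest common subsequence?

Pick P [1,2], Q [6,4]; all 2 characters appear in both, in order. Since dp[6][5] = 2, nothing longer is possible.

2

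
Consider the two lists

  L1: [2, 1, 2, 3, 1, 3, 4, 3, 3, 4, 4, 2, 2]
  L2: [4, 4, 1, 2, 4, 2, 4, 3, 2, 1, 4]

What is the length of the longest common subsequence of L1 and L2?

5

Let dp[i][j] be the LCS length of the first i values of L1 and the first j values of L2. dp[i][j] = dp[i-1][j-1]+1 when the i-th and j-th values match, else max(dp[i-1][j], dp[i][j-1]).
    ·  4  4  1  2  4  2  4  3  2  1  4
 ·  0  0  0  0  0  0  0  0  0  0  0  0
 2  0  0  0  0  1  1  1  1  1  1  1  1
 1  0  0  0  1  1  1  1  1  1  1  2  2
 2  0  0  0  1  2  2  2  2  2  2  2  2
 3  0  0  0  1  2  2  2  2  3  3  3  3
 1  0  0  0  1  2  2  2  2  3  3  4  4
 3  0  0  0  1  2  2  2  2  3  3  4  4
 4  0  1  1  1  2  3  3  3  3  3  4  5
 3  0  1  1  1  2  3  3  3  4  4  4  5
 3  0  1  1  1  2  3  3  3  4  4  4  5
 4  0  1  2  2  2  3  3  4  4  4  4  5
 4  0  1  2  2  2  3  3  4  4  4  4  5
 2  0  1  2  2  3  3  4  4  4  5  5  5
 2  0  1  2  2  3  3  4  4  4  5  5  5
dp[13][11] = 5. One LCS (by backtracking along matches): 2, 2, 3, 1, 4.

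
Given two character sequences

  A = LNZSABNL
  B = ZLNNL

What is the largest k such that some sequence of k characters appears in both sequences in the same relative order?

Taking L [1,2]; then N [2,3]; then N [7,4]; then L [8,5] gives a common subsequence of length 4, and the DP table's final entry dp[8][5] is also 4, so no common subsequence is longer.

4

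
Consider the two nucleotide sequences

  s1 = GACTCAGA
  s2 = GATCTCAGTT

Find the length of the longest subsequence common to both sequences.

7

Taking G [1,1] → A [2,2] → C [3,4] → T [4,5] → C [5,6] → A [6,7] → G [7,8] gives a common subsequence of length 7, and the DP table's final entry dp[8][10] is also 7, so no common subsequence is longer.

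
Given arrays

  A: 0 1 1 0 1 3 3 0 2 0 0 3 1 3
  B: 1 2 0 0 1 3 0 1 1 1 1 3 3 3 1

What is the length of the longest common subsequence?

8

Taking 0 (A #1, B #7) → 1 (A #2, B #9) → 1 (A #3, B #10) → 1 (A #5, B #11) → 3 (A #6, B #12) → 3 (A #7, B #13) → 3 (A #12, B #14) → 1 (A #13, B #15) gives a common subsequence of length 8. The LCS DP gives dp[14][15] = 8, so this is optimal.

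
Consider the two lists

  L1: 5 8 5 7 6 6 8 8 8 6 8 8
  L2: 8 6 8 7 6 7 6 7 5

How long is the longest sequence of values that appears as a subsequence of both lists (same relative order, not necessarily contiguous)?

Let dp[i][j] be the LCS length of the first i values of L1 and the first j values of L2. dp[i][j] = dp[i-1][j-1]+1 when the i-th and j-th values match, else max(dp[i-1][j], dp[i][j-1]).
    ·  8  6  8  7  6  7  6  7  5
 ·  0  0  0  0  0  0  0  0  0  0
 5  0  0  0  0  0  0  0  0  0  1
 8  0  1  1  1  1  1  1  1  1  1
 5  0  1  1  1  1  1  1  1  1  2
 7  0  1  1  1  2  2  2  2  2  2
 6  0  1  2  2  2  3  3  3  3  3
 6  0  1  2  2  2  3  3  4  4  4
 8  0  1  2  3  3  3  3  4  4  4
 8  0  1  2  3  3  3  3  4  4  4
 8  0  1  2  3  3  3  3  4  4  4
 6  0  1  2  3  3  4  4  4  4  4
 8  0  1  2  3  3  4  4  4  4  4
 8  0  1  2  3  3  4  4  4  4  4
dp[12][9] = 4. One LCS (by backtracking along matches): 8, 7, 6, 6.

4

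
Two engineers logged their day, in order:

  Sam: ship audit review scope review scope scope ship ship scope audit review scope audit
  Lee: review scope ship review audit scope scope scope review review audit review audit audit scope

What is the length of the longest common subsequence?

Taking review [3,1], then scope [4,2], then review [5,4], then scope [6,6], then scope [7,7], then scope [10,8], then audit [11,11], then review [12,12], then scope [13,15] gives a common subsequence of length 9. The LCS DP gives dp[14][15] = 9, so this is optimal.

9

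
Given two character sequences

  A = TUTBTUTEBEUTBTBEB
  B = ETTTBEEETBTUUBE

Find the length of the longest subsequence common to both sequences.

Match T at A[1]=B[3]; then T at A[3]=B[4]; then B at A[4]=B[5]; then E at A[8]=B[7]; then E at A[10]=B[8]; then T at A[12]=B[9]; then B at A[13]=B[10]; then T at A[14]=B[11]; then B at A[15]=B[14]; then E at A[16]=B[15] — 10 characters in the same relative order in both. Since dp[17][15] = 10, nothing longer is possible.

10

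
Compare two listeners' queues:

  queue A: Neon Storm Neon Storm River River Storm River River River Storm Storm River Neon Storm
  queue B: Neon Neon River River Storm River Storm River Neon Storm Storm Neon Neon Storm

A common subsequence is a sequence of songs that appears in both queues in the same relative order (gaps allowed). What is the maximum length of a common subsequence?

11

Match Neon (queue A #1, queue B #1); then Neon (queue A #3, queue B #2); then River (queue A #5, queue B #3); then River (queue A #6, queue B #4); then Storm (queue A #7, queue B #5); then River (queue A #8, queue B #6); then River (queue A #9, queue B #8); then Storm (queue A #11, queue B #10); then Storm (queue A #12, queue B #11); then Neon (queue A #14, queue B #13); then Storm (queue A #15, queue B #14) — 11 songs in the same relative order in both. The LCS DP gives dp[15][14] = 11, so this is optimal.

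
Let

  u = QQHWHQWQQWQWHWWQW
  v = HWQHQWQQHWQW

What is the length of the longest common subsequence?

11

One common subsequence of length 11: H (u #3, v #1) → W (u #4, v #2) → H (u #5, v #4) → Q (u #6, v #5) → W (u #7, v #6) → Q (u #9, v #7) → Q (u #11, v #8) → H (u #13, v #9) → W (u #15, v #10) → Q (u #16, v #11) → W (u #17, v #12). Since dp[17][12] = 11, nothing longer is possible.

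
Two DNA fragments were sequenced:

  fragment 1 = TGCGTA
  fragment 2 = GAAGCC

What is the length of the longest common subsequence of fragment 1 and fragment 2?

2

One common subsequence of length 2: G (fragment 1 #2, fragment 2 #4); then C (fragment 1 #3, fragment 2 #6), and the DP table's final entry dp[6][6] is also 2, so no common subsequence is longer.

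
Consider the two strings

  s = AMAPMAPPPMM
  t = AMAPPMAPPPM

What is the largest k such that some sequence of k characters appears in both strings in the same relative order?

Pick A [1,1] → M [2,2] → A [3,3] → P [4,5] → M [5,6] → A [6,7] → P [7,8] → P [8,9] → P [9,10] → M [11,11]; all 10 characters appear in both, in order. dp[11][11] = 10 confirms this is the maximum.

10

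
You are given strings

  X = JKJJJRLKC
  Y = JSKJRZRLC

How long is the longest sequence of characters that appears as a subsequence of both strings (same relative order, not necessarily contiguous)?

6

Taking J [1,1], then K [2,3], then J [3,4], then R [6,7], then L [7,8], then C [9,9] gives a common subsequence of length 6. Since dp[9][9] = 6, nothing longer is possible.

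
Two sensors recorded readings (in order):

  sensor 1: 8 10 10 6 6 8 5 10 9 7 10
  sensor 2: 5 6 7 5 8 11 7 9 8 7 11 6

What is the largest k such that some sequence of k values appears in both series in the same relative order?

4

Taking 6 (sensor 1 #4, sensor 2 #2), 8 (sensor 1 #6, sensor 2 #5), 9 (sensor 1 #9, sensor 2 #8), 7 (sensor 1 #10, sensor 2 #10) gives a common subsequence of length 4, and the DP table's final entry dp[11][12] is also 4, so no common subsequence is longer.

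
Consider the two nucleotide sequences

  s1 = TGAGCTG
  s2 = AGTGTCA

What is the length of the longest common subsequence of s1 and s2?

Let dp[i][j] be the LCS length of the first i bases of s1 and the first j bases of s2. dp[i][j] = dp[i-1][j-1]+1 when the i-th and j-th bases match, else max(dp[i-1][j], dp[i][j-1]).
    ·  A  G  T  G  T  C  A
 ·  0  0  0  0  0  0  0  0
 T  0  0  0  1  1  1  1  1
 G  0  0  1  1  2  2  2  2
 A  0  1  1  1  2  2  2  3
 G  0  1  2  2  2  2  2  3
 C  0  1  2  2  2  2  3  3
 T  0  1  2  3  3  3  3  3
 G  0  1  2  3  4  4  4  4
dp[7][7] = 4. One LCS (by backtracking along matches): AGTG.

4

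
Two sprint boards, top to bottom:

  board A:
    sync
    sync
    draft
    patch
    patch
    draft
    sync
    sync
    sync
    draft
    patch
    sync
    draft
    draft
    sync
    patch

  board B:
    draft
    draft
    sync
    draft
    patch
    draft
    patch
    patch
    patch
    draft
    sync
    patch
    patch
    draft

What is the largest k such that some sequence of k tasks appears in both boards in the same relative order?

Pick draft [3,1] → draft [6,2] → sync [9,3] → draft [10,4] → patch [11,5] → draft [13,6] → draft [14,10] → sync [15,11] → patch [16,13]; all 9 tasks appear in both, in order. dp[16][14] = 9 confirms this is the maximum.

9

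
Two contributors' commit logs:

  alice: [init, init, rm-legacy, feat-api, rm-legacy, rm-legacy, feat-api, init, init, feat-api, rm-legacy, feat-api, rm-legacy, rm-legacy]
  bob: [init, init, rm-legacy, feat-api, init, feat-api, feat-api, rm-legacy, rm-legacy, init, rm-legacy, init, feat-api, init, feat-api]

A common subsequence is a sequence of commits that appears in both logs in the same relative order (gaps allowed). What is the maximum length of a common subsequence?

Taking init at alice[1]=bob[1] → init at alice[2]=bob[2] → rm-legacy at alice[3]=bob[3] → feat-api at alice[4]=bob[7] → rm-legacy at alice[5]=bob[8] → rm-legacy at alice[6]=bob[9] → init at alice[8]=bob[10] → init at alice[9]=bob[12] → feat-api at alice[10]=bob[13] → feat-api at alice[12]=bob[15] gives a common subsequence of length 10. Since dp[14][15] = 10, nothing longer is possible.

10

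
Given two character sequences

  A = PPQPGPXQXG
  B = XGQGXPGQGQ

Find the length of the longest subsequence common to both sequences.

5

Let dp[i][j] be the LCS length of the first i characters of A and the first j characters of B. dp[i][j] = dp[i-1][j-1]+1 when the i-th and j-th characters match, else max(dp[i-1][j], dp[i][j-1]).
    ·  X  G  Q  G  X  P  G  Q  G  Q
 ·  0  0  0  0  0  0  0  0  0  0  0
 P  0  0  0  0  0  0  1  1  1  1  1
 P  0  0  0  0  0  0  1  1  1  1  1
 Q  0  0  0  1  1  1  1  1  2  2  2
 P  0  0  0  1  1  1  2  2  2  2  2
 G  0  0  1  1  2  2  2  3  3  3  3
 P  0  0  1  1  2  2  3  3  3  3  3
 X  0  1  1  1  2  3  3  3  3  3  3
 Q  0  1  1  2  2  3  3  3  4  4  4
 X  0  1  1  2  2  3  3  3  4  4  4
 G  0  1  2  2  3  3  3  4  4  5  5
dp[10][10] = 5. One LCS (by backtracking along matches): QPGQG.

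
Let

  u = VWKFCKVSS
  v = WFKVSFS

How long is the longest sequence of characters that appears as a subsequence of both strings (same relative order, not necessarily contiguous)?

6

Match W at u[2]=v[1], then F at u[4]=v[2], then K at u[6]=v[3], then V at u[7]=v[4], then S at u[8]=v[5], then S at u[9]=v[7] — 6 characters in the same relative order in both. The LCS DP gives dp[9][7] = 6, so this is optimal.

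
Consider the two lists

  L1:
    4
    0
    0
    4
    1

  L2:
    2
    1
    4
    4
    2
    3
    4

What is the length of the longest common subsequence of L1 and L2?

2

Let dp[i][j] be the LCS length of the first i values of L1 and the first j values of L2. dp[i][j] = dp[i-1][j-1]+1 when the i-th and j-th values match, else max(dp[i-1][j], dp[i][j-1]).
    ·  2  1  4  4  2  3  4
 ·  0  0  0  0  0  0  0  0
 4  0  0  0  1  1  1  1  1
 0  0  0  0  1  1  1  1  1
 0  0  0  0  1  1  1  1  1
 4  0  0  0  1  2  2  2  2
 1  0  0  1  1  2  2  2  2
dp[5][7] = 2. One LCS (by backtracking along matches): 4, 4.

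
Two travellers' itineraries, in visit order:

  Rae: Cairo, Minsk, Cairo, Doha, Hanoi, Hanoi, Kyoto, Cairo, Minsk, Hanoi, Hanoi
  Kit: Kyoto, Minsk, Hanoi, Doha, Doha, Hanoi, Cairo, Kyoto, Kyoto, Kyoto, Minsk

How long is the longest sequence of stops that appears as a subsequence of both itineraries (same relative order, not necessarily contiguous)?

5

Pick Minsk at Rae[2]=Kit[2], then Doha at Rae[4]=Kit[5], then Hanoi at Rae[5]=Kit[6], then Kyoto at Rae[7]=Kit[10], then Minsk at Rae[9]=Kit[11]; all 5 stops appear in both, in order. dp[11][11] = 5 confirms this is the maximum.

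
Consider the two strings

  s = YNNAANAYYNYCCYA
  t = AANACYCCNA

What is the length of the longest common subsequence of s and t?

8

Let dp[i][j] be the LCS length of the first i characters of s and the first j characters of t. dp[i][j] = dp[i-1][j-1]+1 when the i-th and j-th characters match, else max(dp[i-1][j], dp[i][j-1]).
    ·  A  A  N  A  C  Y  C  C  N  A
 ·  0  0  0  0  0  0  0  0  0  0  0
 Y  0  0  0  0  0  0  1  1  1  1  1
 N  0  0  0  1  1  1  1  1  1  2  2
 N  0  0  0  1  1  1  1  1  1  2  2
 A  0  1  1  1  2  2  2  2  2  2  3
 A  0  1  2  2  2  2  2  2  2  2  3
 N  0  1  2  3  3  3  3  3  3  3  3
 A  0  1  2  3  4  4  4  4  4  4  4
 Y  0  1  2  3  4  4  5  5  5  5  5
 Y  0  1  2  3  4  4  5  5  5  5  5
 N  0  1  2  3  4  4  5  5  5  6  6
 Y  0  1  2  3  4  4  5  5  5  6  6
 C  0  1  2  3  4  5  5  6  6  6  6
 C  0  1  2  3  4  5  5  6  7  7  7
 Y  0  1  2  3  4  5  6  6  7  7  7
 A  0  1  2  3  4  5  6  6  7  7  8
dp[15][10] = 8. One LCS (by backtracking along matches): AANAYCCA.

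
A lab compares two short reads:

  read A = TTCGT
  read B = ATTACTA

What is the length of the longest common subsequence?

4

Pick T at read A[1]=read B[2], then T at read A[2]=read B[3], then C at read A[3]=read B[5], then T at read A[5]=read B[6]; all 4 bases appear in both, in order. The LCS DP gives dp[5][7] = 4, so this is optimal.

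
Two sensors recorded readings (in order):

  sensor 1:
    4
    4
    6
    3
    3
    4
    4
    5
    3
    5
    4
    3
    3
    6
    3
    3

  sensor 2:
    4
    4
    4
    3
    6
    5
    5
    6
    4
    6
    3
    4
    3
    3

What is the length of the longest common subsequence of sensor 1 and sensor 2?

9

One common subsequence of length 9: 4 (sensor 1 #1, sensor 2 #2), 4 (sensor 1 #2, sensor 2 #3), 6 (sensor 1 #3, sensor 2 #5), 5 (sensor 1 #8, sensor 2 #6), 5 (sensor 1 #10, sensor 2 #7), 4 (sensor 1 #11, sensor 2 #9), 3 (sensor 1 #12, sensor 2 #11), 3 (sensor 1 #15, sensor 2 #13), 3 (sensor 1 #16, sensor 2 #14). dp[16][14] = 9 confirms this is the maximum.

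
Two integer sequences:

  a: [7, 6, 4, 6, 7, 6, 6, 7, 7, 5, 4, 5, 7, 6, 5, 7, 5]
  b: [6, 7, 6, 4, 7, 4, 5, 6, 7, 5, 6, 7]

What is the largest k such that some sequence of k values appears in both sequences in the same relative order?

9

Pick 7 at a[1]=b[2]; then 6 at a[2]=b[3]; then 4 at a[3]=b[4]; then 7 at a[5]=b[5]; then 6 at a[7]=b[8]; then 7 at a[9]=b[9]; then 5 at a[12]=b[10]; then 6 at a[14]=b[11]; then 7 at a[16]=b[12]; all 9 values appear in both, in order. The LCS DP gives dp[17][12] = 9, so this is optimal.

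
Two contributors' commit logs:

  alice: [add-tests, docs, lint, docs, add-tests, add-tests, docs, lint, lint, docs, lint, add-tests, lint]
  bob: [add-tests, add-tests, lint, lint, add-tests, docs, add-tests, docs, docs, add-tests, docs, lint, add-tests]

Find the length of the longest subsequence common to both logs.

Match add-tests at alice[1]=bob[2], then lint at alice[3]=bob[4], then docs at alice[4]=bob[6], then add-tests at alice[5]=bob[7], then add-tests at alice[6]=bob[10], then docs at alice[10]=bob[11], then lint at alice[11]=bob[12], then add-tests at alice[12]=bob[13] — 8 commits in the same relative order in both. dp[13][13] = 8 confirms this is the maximum.

8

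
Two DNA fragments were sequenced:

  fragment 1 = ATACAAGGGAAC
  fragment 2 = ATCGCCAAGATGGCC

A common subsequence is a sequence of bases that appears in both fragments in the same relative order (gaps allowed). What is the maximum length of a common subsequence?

One common subsequence of length 9: A [1,1], T [2,2], C [4,6], A [5,7], A [6,8], G [7,9], G [8,12], G [9,13], C [12,15]. Since dp[12][15] = 9, nothing longer is possible.

9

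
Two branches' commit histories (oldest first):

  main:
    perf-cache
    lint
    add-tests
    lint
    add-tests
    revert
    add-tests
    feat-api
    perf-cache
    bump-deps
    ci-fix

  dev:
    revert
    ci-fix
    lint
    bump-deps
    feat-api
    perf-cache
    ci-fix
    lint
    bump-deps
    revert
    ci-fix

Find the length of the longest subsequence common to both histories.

One common subsequence of length 5: lint [2,3], then feat-api [8,5], then perf-cache [9,6], then bump-deps [10,9], then ci-fix [11,11]. The LCS DP gives dp[11][11] = 5, so this is optimal.

5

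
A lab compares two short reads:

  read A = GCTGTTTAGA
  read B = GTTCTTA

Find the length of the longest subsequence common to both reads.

Taking G (read A #1, read B #1); then T (read A #3, read B #2); then T (read A #5, read B #3); then T (read A #6, read B #5); then T (read A #7, read B #6); then A (read A #10, read B #7) gives a common subsequence of length 6. dp[10][7] = 6 confirms this is the maximum.

6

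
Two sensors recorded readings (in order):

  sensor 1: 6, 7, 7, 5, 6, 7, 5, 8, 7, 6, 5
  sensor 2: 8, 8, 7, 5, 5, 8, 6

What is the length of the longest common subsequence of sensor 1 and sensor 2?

Let dp[i][j] be the LCS length of the first i values of sensor 1 and the first j values of sensor 2. dp[i][j] = dp[i-1][j-1]+1 when the i-th and j-th values match, else max(dp[i-1][j], dp[i][j-1]).
    ·  8  8  7  5  5  8  6
 ·  0  0  0  0  0  0  0  0
 6  0  0  0  0  0  0  0  1
 7  0  0  0  1  1  1  1  1
 7  0  0  0  1  1  1  1  1
 5  0  0  0  1  2  2  2  2
 6  0  0  0  1  2  2  2  3
 7  0  0  0  1  2  2  2  3
 5  0  0  0  1  2  3  3  3
 8  0  1  1  1  2  3  4  4
 7  0  1  1  2  2  3  4  4
 6  0  1  1  2  2  3  4  5
 5  0  1  1  2  3  3  4  5
dp[11][7] = 5. One LCS (by backtracking along matches): 7, 5, 5, 8, 6.

5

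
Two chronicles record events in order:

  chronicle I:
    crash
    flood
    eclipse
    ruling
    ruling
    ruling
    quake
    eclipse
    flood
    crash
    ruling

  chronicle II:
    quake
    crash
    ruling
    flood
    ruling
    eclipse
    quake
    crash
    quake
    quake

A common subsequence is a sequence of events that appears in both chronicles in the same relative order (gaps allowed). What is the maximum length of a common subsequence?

Taking crash [1,2]; then flood [2,4]; then eclipse [3,6]; then quake [7,7]; then crash [10,8] gives a common subsequence of length 5. The LCS DP gives dp[11][10] = 5, so this is optimal.

5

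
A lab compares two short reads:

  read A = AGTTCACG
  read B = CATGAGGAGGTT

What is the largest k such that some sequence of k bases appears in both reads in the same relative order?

Let dp[i][j] be the LCS length of the first i bases of read A and the first j bases of read B. dp[i][j] = dp[i-1][j-1]+1 when the i-th and j-th bases match, else max(dp[i-1][j], dp[i][j-1]).
    ·  C  A  T  G  A  G  G  A  G  G  T  T
 ·  0  0  0  0  0  0  0  0  0  0  0  0  0
 A  0  0  1  1  1  1  1  1  1  1  1  1  1
 G  0  0  1  1  2  2  2  2  2  2  2  2  2
 T  0  0  1  2  2  2  2  2  2  2  2  3  3
 T  0  0  1  2  2  2  2  2  2  2  2  3  4
 C  0  1  1  2  2  2  2  2  2  2  2  3  4
 A  0  1  2  2  2  3  3  3  3  3  3  3  4
 C  0  1  2  2  2  3  3  3  3  3  3  3  4
 G  0  1  2  2  3  3  4  4  4  4  4  4  4
dp[8][12] = 4. One LCS (by backtracking along matches): AGTT.

4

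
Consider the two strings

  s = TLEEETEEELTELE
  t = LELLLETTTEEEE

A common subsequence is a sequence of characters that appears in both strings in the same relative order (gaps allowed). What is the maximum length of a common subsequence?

8

Pick L (s #2, t #1), then E (s #3, t #2), then E (s #4, t #6), then T (s #6, t #9), then E (s #8, t #10), then E (s #9, t #11), then E (s #12, t #12), then E (s #14, t #13); all 8 characters appear in both, in order. The LCS DP gives dp[14][13] = 8, so this is optimal.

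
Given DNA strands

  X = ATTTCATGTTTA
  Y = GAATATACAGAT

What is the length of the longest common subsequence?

Pick A at X[1]=Y[3], T at X[2]=Y[4], T at X[3]=Y[6], C at X[5]=Y[8], A at X[6]=Y[9], G at X[8]=Y[10], T at X[11]=Y[12]; all 7 bases appear in both, in order. The LCS DP gives dp[12][12] = 7, so this is optimal.

7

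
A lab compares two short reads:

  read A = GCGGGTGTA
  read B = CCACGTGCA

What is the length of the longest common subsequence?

5

Let dp[i][j] be the LCS length of the first i bases of read A and the first j bases of read B. dp[i][j] = dp[i-1][j-1]+1 when the i-th and j-th bases match, else max(dp[i-1][j], dp[i][j-1]).
    ·  C  C  A  C  G  T  G  C  A
 ·  0  0  0  0  0  0  0  0  0  0
 G  0  0  0  0  0  1  1  1  1  1
 C  0  1  1  1  1  1  1  1  2  2
 G  0  1  1  1  1  2  2  2  2  2
 G  0  1  1  1  1  2  2  3  3  3
 G  0  1  1  1  1  2  2  3  3  3
 T  0  1  1  1  1  2  3  3  3  3
 G  0  1  1  1  1  2  3  4  4  4
 T  0  1  1  1  1  2  3  4  4  4
 A  0  1  1  2  2  2  3  4  4  5
dp[9][9] = 5. One LCS (by backtracking along matches): CGTGA.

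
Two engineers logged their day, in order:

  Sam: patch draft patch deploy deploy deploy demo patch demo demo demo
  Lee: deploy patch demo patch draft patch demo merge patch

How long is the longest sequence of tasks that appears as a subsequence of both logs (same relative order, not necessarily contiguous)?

5

Pick patch [1,4], draft [2,5], patch [3,6], demo [7,7], patch [8,9]; all 5 tasks appear in both, in order, and the DP table's final entry dp[11][9] is also 5, so no common subsequence is longer.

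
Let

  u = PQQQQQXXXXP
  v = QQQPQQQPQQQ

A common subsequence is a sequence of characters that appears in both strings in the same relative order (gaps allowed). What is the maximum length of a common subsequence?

Pick P at u[1]=v[4] → Q at u[2]=v[6] → Q at u[3]=v[7] → Q at u[4]=v[9] → Q at u[5]=v[10] → Q at u[6]=v[11]; all 6 characters appear in both, in order. The LCS DP gives dp[11][11] = 6, so this is optimal.

6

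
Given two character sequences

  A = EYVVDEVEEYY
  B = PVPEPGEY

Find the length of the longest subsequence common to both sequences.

Match V [3,2], then E [6,4], then E [9,7], then Y [11,8] — 4 characters in the same relative order in both, and the DP table's final entry dp[11][8] is also 4, so no common subsequence is longer.

4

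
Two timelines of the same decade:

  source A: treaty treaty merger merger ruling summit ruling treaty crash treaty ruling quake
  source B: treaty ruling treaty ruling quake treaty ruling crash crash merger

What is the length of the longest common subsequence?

5

Taking treaty [1,1] → treaty [2,3] → ruling [5,4] → ruling [7,7] → crash [9,9] gives a common subsequence of length 5. Since dp[12][10] = 5, nothing longer is possible.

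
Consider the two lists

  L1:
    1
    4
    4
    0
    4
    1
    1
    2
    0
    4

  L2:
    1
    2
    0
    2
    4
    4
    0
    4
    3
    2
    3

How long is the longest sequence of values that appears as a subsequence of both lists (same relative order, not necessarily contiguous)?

6

Taking 1 at L1[1]=L2[1] → 4 at L1[2]=L2[5] → 4 at L1[3]=L2[6] → 0 at L1[4]=L2[7] → 4 at L1[5]=L2[8] → 2 at L1[8]=L2[10] gives a common subsequence of length 6. The LCS DP gives dp[10][11] = 6, so this is optimal.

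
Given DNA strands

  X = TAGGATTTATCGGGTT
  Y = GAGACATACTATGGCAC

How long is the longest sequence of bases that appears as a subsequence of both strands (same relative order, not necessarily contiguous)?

9

One common subsequence of length 9: A [2,2], then G [3,3], then A [5,6], then T [6,7], then T [8,10], then A [9,11], then T [10,12], then G [12,13], then G [13,14], and the DP table's final entry dp[16][17] is also 9, so no common subsequence is longer.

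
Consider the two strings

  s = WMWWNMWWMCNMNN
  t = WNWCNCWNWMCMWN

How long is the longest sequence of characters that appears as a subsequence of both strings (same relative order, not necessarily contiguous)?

9

One common subsequence of length 9: W (s #1, t #1) → W (s #3, t #3) → W (s #4, t #7) → N (s #5, t #8) → W (s #8, t #9) → M (s #9, t #10) → C (s #10, t #11) → M (s #12, t #12) → N (s #14, t #14), and the DP table's final entry dp[14][14] is also 9, so no common subsequence is longer.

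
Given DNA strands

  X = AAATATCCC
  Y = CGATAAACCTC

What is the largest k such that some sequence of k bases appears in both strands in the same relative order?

Pick A at X[1]=Y[3]; then A at X[2]=Y[5]; then A at X[3]=Y[6]; then A at X[5]=Y[7]; then C at X[7]=Y[8]; then C at X[8]=Y[9]; then C at X[9]=Y[11]; all 7 bases appear in both, in order, and the DP table's final entry dp[9][11] is also 7, so no common subsequence is longer.

7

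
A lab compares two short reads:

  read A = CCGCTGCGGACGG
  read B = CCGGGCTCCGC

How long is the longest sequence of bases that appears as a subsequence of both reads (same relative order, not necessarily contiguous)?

8

Let dp[i][j] be the LCS length of the first i bases of read A and the first j bases of read B. dp[i][j] = dp[i-1][j-1]+1 when the i-th and j-th bases match, else max(dp[i-1][j], dp[i][j-1]).
    ·  C  C  G  G  G  C  T  C  C  G  C
 ·  0  0  0  0  0  0  0  0  0  0  0  0
 C  0  1  1  1  1  1  1  1  1  1  1  1
 C  0  1  2  2  2  2  2  2  2  2  2  2
 G  0  1  2  3  3  3  3  3  3  3  3  3
 C  0  1  2  3  3  3  4  4  4  4  4  4
 T  0  1  2  3  3  3  4  5  5  5  5  5
 G  0  1  2  3  4  4  4  5  5  5  6  6
 C  0  1  2  3  4  4  5  5  6  6  6  7
 G  0  1  2  3  4  5  5  5  6  6  7  7
 G  0  1  2  3  4  5  5  5  6  6  7  7
 A  0  1  2  3  4  5  5  5  6  6  7  7
 C  0  1  2  3  4  5  6  6  6  7  7  8
 G  0  1  2  3  4  5  6  6  6  7  8  8
 G  0  1  2  3  4  5  6  6  6  7  8  8
dp[13][11] = 8. One LCS (by backtracking along matches): CCGCTCGC.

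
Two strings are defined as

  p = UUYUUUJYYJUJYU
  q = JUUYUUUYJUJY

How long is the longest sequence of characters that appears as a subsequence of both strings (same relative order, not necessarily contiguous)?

Match U (p #1, q #2) → U (p #2, q #3) → Y (p #3, q #4) → U (p #4, q #5) → U (p #5, q #6) → U (p #6, q #7) → Y (p #9, q #8) → J (p #10, q #9) → U (p #11, q #10) → J (p #12, q #11) → Y (p #13, q #12) — 11 characters in the same relative order in both. Since dp[14][12] = 11, nothing longer is possible.

11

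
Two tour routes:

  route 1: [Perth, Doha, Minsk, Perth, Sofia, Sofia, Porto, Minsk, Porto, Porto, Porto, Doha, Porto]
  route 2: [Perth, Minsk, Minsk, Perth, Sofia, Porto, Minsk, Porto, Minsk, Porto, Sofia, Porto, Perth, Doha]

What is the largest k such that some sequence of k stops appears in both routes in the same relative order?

Match Perth (route 1 #1, route 2 #1) → Minsk (route 1 #3, route 2 #3) → Perth (route 1 #4, route 2 #4) → Sofia (route 1 #6, route 2 #5) → Porto (route 1 #7, route 2 #6) → Minsk (route 1 #8, route 2 #7) → Porto (route 1 #9, route 2 #8) → Porto (route 1 #10, route 2 #10) → Porto (route 1 #11, route 2 #12) → Doha (route 1 #12, route 2 #14) — 10 stops in the same relative order in both. dp[13][14] = 10 confirms this is the maximum.

10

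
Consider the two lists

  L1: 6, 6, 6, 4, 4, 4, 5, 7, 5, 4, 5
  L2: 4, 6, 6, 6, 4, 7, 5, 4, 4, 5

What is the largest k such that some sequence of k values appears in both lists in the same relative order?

8

One common subsequence of length 8: 6 at L1[1]=L2[2], 6 at L1[2]=L2[3], 6 at L1[3]=L2[4], 4 at L1[6]=L2[5], 7 at L1[8]=L2[6], 5 at L1[9]=L2[7], 4 at L1[10]=L2[9], 5 at L1[11]=L2[10]. The LCS DP gives dp[11][10] = 8, so this is optimal.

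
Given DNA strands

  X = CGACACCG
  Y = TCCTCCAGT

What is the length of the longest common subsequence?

Let dp[i][j] be the LCS length of the first i bases of X and the first j bases of Y. dp[i][j] = dp[i-1][j-1]+1 when the i-th and j-th bases match, else max(dp[i-1][j], dp[i][j-1]).
    ·  T  C  C  T  C  C  A  G  T
 ·  0  0  0  0  0  0  0  0  0  0
 C  0  0  1  1  1  1  1  1  1  1
 G  0  0  1  1  1  1  1  1  2  2
 A  0  0  1  1  1  1  1  2  2  2
 C  0  0  1  2  2  2  2  2  2  2
 A  0  0  1  2  2  2  2  3  3  3
 C  0  0  1  2  2  3  3  3  3  3
 C  0  0  1  2  2  3  4  4  4  4
 G  0  0  1  2  2  3  4  4  5  5
dp[8][9] = 5. One LCS (by backtracking along matches): CCCCG.

5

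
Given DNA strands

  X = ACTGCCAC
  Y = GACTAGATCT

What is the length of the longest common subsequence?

6

Taking A (X #1, Y #2), then C (X #2, Y #3), then T (X #3, Y #4), then G (X #4, Y #6), then A (X #7, Y #7), then C (X #8, Y #9) gives a common subsequence of length 6. Since dp[8][10] = 6, nothing longer is possible.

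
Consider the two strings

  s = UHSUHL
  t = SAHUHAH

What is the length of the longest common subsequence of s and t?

3

Let dp[i][j] be the LCS length of the first i characters of s and the first j characters of t. dp[i][j] = dp[i-1][j-1]+1 when the i-th and j-th characters match, else max(dp[i-1][j], dp[i][j-1]).
    ·  S  A  H  U  H  A  H
 ·  0  0  0  0  0  0  0  0
 U  0  0  0  0  1  1  1  1
 H  0  0  0  1  1  2  2  2
 S  0  1  1  1  1  2  2  2
 U  0  1  1  1  2  2  2  2
 H  0  1  1  2  2  3  3  3
 L  0  1  1  2  2  3  3  3
dp[6][7] = 3. One LCS (by backtracking along matches): UHH.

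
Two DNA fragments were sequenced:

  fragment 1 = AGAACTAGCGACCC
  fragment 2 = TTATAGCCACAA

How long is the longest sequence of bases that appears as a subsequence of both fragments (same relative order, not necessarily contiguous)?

Pick A [4,3], then T [6,4], then A [7,5], then G [8,6], then C [9,8], then A [11,9], then C [12,10]; all 7 bases appear in both, in order. The LCS DP gives dp[14][12] = 7, so this is optimal.

7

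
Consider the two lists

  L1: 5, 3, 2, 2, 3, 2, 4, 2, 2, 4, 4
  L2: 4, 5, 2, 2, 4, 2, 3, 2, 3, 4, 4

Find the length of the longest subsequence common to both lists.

8

Let dp[i][j] be the LCS length of the first i values of L1 and the first j values of L2. dp[i][j] = dp[i-1][j-1]+1 when the i-th and j-th values match, else max(dp[i-1][j], dp[i][j-1]).
    ·  4  5  2  2  4  2  3  2  3  4  4
 ·  0  0  0  0  0  0  0  0  0  0  0  0
 5  0  0  1  1  1  1  1  1  1  1  1  1
 3  0  0  1  1  1  1  1  2  2  2  2  2
 2  0  0  1  2  2  2  2  2  3  3  3  3
 2  0  0  1  2  3  3  3  3  3  3  3  3
 3  0  0  1  2  3  3  3  4  4  4  4  4
 2  0  0  1  2  3  3  4  4  5  5  5  5
 4  0  1  1  2  3  4  4  4  5  5  6  6
 2  0  1  1  2  3  4  5  5  5  5  6  6
 2  0  1  1  2  3  4  5  5  6  6  6  6
 4  0  1  1  2  3  4  5  5  6  6  7  7
 4  0  1  1  2  3  4  5  5  6  6  7  8
dp[11][11] = 8. One LCS (by backtracking along matches): 5, 2, 2, 4, 2, 2, 4, 4.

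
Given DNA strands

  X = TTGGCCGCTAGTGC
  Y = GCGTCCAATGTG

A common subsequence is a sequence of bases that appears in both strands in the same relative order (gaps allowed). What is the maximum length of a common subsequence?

Pick G [3,1] → G [4,3] → C [5,5] → C [6,6] → T [9,9] → G [11,10] → T [12,11] → G [13,12]; all 8 bases appear in both, in order, and the DP table's final entry dp[14][12] is also 8, so no common subsequence is longer.

8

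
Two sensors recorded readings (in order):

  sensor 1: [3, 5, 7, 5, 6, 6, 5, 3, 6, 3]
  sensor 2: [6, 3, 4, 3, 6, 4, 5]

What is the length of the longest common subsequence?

One common subsequence of length 3: 3 (sensor 1 #1, sensor 2 #4) → 6 (sensor 1 #5, sensor 2 #5) → 5 (sensor 1 #7, sensor 2 #7). The LCS DP gives dp[10][7] = 3, so this is optimal.

3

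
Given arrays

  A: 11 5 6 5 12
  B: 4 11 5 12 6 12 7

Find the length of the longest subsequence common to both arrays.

4

Let dp[i][j] be the LCS length of the first i values of A and the first j values of B. dp[i][j] = dp[i-1][j-1]+1 when the i-th and j-th values match, else max(dp[i-1][j], dp[i][j-1]).
    ·  4 11  5 12  6 12  7
 ·  0  0  0  0  0  0  0  0
11  0  0  1  1  1  1  1  1
 5  0  0  1  2  2  2  2  2
 6  0  0  1  2  2  3  3  3
 5  0  0  1  2  2  3  3  3
12  0  0  1  2  3  3  4  4
dp[5][7] = 4. One LCS (by backtracking along matches): 11, 5, 6, 12.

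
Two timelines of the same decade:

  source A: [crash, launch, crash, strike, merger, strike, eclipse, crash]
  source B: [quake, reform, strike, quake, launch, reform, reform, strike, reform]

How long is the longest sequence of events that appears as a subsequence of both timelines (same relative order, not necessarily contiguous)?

One common subsequence of length 2: launch [2,5]; then strike [4,8]. dp[8][9] = 2 confirms this is the maximum.

2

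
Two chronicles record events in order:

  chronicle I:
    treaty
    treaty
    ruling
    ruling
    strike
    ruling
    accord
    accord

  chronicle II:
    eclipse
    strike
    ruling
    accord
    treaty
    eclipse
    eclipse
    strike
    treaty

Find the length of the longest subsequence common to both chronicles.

Pick strike at chronicle I[5]=chronicle II[2], ruling at chronicle I[6]=chronicle II[3], accord at chronicle I[7]=chronicle II[4]; all 3 events appear in both, in order. Since dp[8][9] = 3, nothing longer is possible.

3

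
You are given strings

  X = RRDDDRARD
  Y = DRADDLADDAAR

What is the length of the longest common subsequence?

Match R (X #1, Y #2), then D (X #3, Y #5), then D (X #4, Y #8), then D (X #5, Y #9), then A (X #7, Y #11), then R (X #8, Y #12) — 6 characters in the same relative order in both, and the DP table's final entry dp[9][12] is also 6, so no common subsequence is longer.

6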